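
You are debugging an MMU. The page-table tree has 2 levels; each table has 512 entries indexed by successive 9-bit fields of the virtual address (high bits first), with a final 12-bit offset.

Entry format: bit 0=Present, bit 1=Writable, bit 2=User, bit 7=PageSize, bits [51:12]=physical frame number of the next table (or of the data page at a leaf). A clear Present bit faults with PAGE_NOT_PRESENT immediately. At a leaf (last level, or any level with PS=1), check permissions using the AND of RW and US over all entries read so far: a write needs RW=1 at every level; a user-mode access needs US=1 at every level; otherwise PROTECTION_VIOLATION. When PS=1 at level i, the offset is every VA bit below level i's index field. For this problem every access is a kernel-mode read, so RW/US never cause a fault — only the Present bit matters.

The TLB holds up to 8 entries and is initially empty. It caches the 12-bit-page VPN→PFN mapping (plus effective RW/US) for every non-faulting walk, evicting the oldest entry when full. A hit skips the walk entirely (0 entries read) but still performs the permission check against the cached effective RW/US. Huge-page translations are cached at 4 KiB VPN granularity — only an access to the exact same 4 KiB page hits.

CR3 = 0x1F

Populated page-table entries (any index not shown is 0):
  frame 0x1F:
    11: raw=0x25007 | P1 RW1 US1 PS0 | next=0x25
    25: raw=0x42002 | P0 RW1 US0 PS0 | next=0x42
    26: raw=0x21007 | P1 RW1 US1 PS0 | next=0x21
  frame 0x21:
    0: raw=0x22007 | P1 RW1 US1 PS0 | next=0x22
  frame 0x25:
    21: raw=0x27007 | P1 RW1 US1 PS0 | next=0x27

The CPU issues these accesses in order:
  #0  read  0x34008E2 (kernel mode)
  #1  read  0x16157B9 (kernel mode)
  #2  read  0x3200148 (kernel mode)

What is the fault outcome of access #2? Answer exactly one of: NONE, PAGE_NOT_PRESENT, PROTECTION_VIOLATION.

Walk each access:
#0 VA=0x34008E2 (r,kernel):
  [0] read 0x1F idx=26: raw=0x21007 flags P=1 W=1 U=1 S=0
  [1] read 0x21 idx=0: raw=0x22007 flags P=1 W=1 U=1 S=0
  → PA=0x228E2  (2 entries read)
#1 VA=0x16157B9 (r,kernel):
  [0] read 0x1F idx=11: raw=0x25007 flags P=1 W=1 U=1 S=0
  [1] read 0x25 idx=21: raw=0x27007 flags P=1 W=1 U=1 S=0
  → PA=0x277B9  (2 entries read)
#2 VA=0x3200148 (r,kernel):
  [0] read 0x1F idx=25: raw=0x42002 flags P=0 W=1 U=0 S=0
  ✗ PAGE_NOT_PRESENT  [1 reads]

Access #2 fault: PAGE_NOT_PRESENT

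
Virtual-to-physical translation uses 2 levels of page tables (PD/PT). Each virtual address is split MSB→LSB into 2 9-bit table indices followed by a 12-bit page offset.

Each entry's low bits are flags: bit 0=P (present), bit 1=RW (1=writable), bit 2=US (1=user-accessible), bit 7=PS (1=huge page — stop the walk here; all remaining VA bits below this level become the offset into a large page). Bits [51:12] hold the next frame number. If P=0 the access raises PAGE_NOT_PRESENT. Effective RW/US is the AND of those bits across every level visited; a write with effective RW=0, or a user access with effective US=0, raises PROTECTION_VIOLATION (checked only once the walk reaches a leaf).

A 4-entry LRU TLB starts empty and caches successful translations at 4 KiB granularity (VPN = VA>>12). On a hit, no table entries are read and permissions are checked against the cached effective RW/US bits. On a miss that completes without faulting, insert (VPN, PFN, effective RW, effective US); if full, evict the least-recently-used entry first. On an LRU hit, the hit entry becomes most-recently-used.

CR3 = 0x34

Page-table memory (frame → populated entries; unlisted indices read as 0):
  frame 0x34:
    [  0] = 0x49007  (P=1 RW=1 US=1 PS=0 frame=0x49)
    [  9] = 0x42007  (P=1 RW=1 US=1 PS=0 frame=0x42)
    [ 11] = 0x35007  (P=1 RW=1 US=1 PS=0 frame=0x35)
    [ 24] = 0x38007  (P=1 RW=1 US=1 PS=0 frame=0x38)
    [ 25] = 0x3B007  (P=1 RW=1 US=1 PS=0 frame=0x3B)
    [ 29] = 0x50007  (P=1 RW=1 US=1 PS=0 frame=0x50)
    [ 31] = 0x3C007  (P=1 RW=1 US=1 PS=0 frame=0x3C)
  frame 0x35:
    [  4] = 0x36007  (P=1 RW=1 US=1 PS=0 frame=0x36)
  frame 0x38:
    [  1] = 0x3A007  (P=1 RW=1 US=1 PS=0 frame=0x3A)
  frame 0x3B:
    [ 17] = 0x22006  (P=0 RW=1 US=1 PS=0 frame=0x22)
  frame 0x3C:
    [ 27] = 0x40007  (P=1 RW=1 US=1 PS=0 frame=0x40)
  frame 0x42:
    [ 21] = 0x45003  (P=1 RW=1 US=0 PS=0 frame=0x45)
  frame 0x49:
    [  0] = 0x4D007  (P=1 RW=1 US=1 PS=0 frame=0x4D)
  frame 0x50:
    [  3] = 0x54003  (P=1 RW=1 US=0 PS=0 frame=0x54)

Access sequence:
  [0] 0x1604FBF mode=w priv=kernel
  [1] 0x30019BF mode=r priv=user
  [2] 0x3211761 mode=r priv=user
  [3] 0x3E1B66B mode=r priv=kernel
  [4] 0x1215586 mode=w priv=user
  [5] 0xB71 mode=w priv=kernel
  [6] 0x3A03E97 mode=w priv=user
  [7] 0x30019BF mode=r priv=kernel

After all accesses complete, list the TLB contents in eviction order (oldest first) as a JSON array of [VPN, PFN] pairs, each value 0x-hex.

Trace:
#0 VA=0x1604FBF (w,kernel):
  L0 @0x34[11] → 0x35007  P=1,RW=1,US=1,PS=0
  L1 @0x35[4] → 0x36007  P=1,RW=1,US=1,PS=0
  → PA=0x36FBF  (2 entries read)
#1 VA=0x30019BF (r,user):
  L0 @0x34[24] → 0x38007  P=1,RW=1,US=1,PS=0
  L1 @0x38[1] → 0x3A007  P=1,RW=1,US=1,PS=0
  → PA=0x3A9BF  (2 entries read)
#2 VA=0x3211761 (r,user):
  L0 @0x34[25] → 0x3B007  P=1,RW=1,US=1,PS=0
  L1 @0x3B[17] → 0x22006  P=0,RW=1,US=1,PS=0
  ✗ PAGE_NOT_PRESENT  [2 reads]
#3 VA=0x3E1B66B (r,kernel):
  L0 @0x34[31] → 0x3C007  P=1,RW=1,US=1,PS=0
  L1 @0x3C[27] → 0x40007  P=1,RW=1,US=1,PS=0
  → PA=0x4066B  (2 entries read)
#4 VA=0x1215586 (w,user):
  L0 @0x34[9] → 0x42007  P=1,RW=1,US=1,PS=0
  L1 @0x42[21] → 0x45003  P=1,RW=1,US=0,PS=0
  ✗ PROTECTION_VIOLATION  [2 reads]
#5 VA=0xB71 (w,kernel):
  L0 @0x34[0] → 0x49007  P=1,RW=1,US=1,PS=0
  L1 @0x49[0] → 0x4D007  P=1,RW=1,US=1,PS=0
  → PA=0x4DB71  (2 entries read)
#6 VA=0x3A03E97 (w,user):
  L0 @0x34[29] → 0x50007  P=1,RW=1,US=1,PS=0
  L1 @0x50[3] → 0x54003  P=1,RW=1,US=0,PS=0
  ✗ PROTECTION_VIOLATION  [2 reads]
#7 VA=0x30019BF (r,kernel):
  TLB hit vpn=0x3001 → PA=0x3A9BF

TLB: [["0x1604", "0x36"], ["0x3E1B", "0x40"], ["0x0", "0x4D"], ["0x3001", "0x3A"]]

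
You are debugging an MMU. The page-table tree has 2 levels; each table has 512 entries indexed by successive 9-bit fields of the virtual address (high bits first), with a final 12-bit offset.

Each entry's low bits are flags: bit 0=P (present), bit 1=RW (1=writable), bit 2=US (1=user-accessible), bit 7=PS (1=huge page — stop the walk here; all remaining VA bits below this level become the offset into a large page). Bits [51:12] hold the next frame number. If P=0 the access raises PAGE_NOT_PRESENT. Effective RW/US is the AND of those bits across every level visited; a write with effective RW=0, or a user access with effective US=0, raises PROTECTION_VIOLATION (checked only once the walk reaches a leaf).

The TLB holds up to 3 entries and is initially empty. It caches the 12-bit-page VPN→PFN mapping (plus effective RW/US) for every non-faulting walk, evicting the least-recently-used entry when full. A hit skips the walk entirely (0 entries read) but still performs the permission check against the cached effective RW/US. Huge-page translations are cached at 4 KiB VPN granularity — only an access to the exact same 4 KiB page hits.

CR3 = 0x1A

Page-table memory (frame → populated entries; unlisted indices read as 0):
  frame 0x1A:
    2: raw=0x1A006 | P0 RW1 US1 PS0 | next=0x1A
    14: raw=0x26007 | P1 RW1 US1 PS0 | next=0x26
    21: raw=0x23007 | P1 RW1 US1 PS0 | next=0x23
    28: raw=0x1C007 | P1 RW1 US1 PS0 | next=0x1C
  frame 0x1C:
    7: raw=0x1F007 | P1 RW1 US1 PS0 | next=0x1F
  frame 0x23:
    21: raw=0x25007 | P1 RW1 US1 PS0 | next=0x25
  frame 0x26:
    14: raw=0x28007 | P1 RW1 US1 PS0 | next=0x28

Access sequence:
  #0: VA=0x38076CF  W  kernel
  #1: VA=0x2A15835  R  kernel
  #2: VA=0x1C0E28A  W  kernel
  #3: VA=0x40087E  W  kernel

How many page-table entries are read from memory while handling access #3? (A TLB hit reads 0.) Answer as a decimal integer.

Walk each access:
#0 VA=0x38076CF (w,kernel):
  lvl0: tbl 0x1A, slot 28 ⇒ 0x1C007 (P1/RW1/US1/PS0)
  lvl1: tbl 0x1C, slot 7 ⇒ 0x1F007 (P1/RW1/US1/PS0)
  → PA=0x1F6CF  (2 entries read)
#1 VA=0x2A15835 (r,kernel):
  lvl0: tbl 0x1A, slot 21 ⇒ 0x23007 (P1/RW1/US1/PS0)
  lvl1: tbl 0x23, slot 21 ⇒ 0x25007 (P1/RW1/US1/PS0)
  → PA=0x25835  (2 entries read)
#2 VA=0x1C0E28A (w,kernel):
  lvl0: tbl 0x1A, slot 14 ⇒ 0x26007 (P1/RW1/US1/PS0)
  lvl1: tbl 0x26, slot 14 ⇒ 0x28007 (P1/RW1/US1/PS0)
  → PA=0x2828A  (2 entries read)
#3 VA=0x40087E (w,kernel):
  lvl0: tbl 0x1A, slot 2 ⇒ 0x1A006 (P0/RW1/US1/PS0)
  ✗ PAGE_NOT_PRESENT  [1 reads]

Entries read for #3: 1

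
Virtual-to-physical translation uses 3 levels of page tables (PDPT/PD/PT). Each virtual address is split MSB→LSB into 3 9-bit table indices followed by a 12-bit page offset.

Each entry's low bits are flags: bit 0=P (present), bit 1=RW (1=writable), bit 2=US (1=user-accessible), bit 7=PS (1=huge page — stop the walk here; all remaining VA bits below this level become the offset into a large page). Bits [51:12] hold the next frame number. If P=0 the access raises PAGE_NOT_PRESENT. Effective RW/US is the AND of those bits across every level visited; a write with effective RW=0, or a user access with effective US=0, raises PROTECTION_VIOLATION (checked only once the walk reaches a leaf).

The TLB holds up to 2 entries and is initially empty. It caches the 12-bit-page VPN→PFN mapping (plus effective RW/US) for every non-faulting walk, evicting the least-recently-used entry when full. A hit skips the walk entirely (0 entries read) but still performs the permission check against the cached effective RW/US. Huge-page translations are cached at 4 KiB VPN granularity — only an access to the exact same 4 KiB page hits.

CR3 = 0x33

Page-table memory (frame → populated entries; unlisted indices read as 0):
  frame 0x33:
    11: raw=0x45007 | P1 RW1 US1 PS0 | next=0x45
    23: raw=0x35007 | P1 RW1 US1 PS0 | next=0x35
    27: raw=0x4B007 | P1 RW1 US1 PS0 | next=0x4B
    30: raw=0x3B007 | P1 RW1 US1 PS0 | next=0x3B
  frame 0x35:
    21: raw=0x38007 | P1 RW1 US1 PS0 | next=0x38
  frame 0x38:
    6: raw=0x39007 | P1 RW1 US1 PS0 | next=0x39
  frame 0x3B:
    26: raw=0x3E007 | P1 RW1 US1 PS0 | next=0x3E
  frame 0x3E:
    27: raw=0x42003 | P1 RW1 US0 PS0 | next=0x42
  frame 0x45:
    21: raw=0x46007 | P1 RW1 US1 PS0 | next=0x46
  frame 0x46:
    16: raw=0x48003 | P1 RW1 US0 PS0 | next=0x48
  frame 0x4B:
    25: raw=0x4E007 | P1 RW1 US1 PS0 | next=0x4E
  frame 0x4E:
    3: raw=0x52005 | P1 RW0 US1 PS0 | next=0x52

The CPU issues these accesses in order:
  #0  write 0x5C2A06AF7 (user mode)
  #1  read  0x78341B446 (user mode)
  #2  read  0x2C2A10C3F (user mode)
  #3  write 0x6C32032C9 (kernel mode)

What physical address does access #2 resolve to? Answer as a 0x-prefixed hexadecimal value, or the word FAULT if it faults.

Per-access translation:
#0 VA=0x5C2A06AF7 (w,user):
  [0] read 0x33 idx=23: raw=0x35007 flags P=1 W=1 U=1 S=0
  [1] read 0x35 idx=21: raw=0x38007 flags P=1 W=1 U=1 S=0
  [2] read 0x38 idx=6: raw=0x39007 flags P=1 W=1 U=1 S=0
  ✓ 0x39AF7  — 3 lookups
#1 VA=0x78341B446 (r,user):
  [0] read 0x33 idx=30: raw=0x3B007 flags P=1 W=1 U=1 S=0
  [1] read 0x3B idx=26: raw=0x3E007 flags P=1 W=1 U=1 S=0
  [2] read 0x3E idx=27: raw=0x42003 flags P=1 W=1 U=0 S=0
  ✗ PROTECTION_VIOLATION  [3 reads]
#2 VA=0x2C2A10C3F (r,user):
  [0] read 0x33 idx=11: raw=0x45007 flags P=1 W=1 U=1 S=0
  [1] read 0x45 idx=21: raw=0x46007 flags P=1 W=1 U=1 S=0
  [2] read 0x46 idx=16: raw=0x48003 flags P=1 W=1 U=0 S=0
  ✗ PROTECTION_VIOLATION  [3 reads]
#3 VA=0x6C32032C9 (w,kernel):
  [0] read 0x33 idx=27: raw=0x4B007 flags P=1 W=1 U=1 S=0
  [1] read 0x4B idx=25: raw=0x4E007 flags P=1 W=1 U=1 S=0
  [2] read 0x4E idx=3: raw=0x52005 flags P=1 W=0 U=1 S=0
  ✗ PROTECTION_VIOLATION  [3 reads]

Access #2 PA: FAULT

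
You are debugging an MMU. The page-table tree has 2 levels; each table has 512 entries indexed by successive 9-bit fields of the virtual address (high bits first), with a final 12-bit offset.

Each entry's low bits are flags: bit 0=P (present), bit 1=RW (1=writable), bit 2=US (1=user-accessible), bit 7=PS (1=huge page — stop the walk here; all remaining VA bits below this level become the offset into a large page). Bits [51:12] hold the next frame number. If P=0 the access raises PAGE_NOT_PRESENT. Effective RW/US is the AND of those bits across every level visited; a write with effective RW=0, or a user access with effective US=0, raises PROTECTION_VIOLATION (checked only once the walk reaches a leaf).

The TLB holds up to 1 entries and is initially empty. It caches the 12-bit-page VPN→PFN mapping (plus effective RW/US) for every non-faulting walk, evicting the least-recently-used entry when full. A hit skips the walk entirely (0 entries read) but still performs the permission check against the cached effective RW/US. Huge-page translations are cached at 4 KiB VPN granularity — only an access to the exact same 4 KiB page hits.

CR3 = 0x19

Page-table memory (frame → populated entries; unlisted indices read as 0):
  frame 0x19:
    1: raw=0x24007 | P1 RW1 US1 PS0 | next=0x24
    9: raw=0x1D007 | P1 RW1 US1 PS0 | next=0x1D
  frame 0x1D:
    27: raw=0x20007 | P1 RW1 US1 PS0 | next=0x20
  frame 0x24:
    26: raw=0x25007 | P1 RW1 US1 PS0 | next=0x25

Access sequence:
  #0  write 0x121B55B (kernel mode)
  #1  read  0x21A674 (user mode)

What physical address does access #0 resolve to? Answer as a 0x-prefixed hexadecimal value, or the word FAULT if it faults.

Walk each access:
#0 VA=0x121B55B (w,kernel):
  lvl0: tbl 0x19, slot 9 ⇒ 0x1D007 (P1/RW1/US1/PS0)
  lvl1: tbl 0x1D, slot 27 ⇒ 0x20007 (P1/RW1/US1/PS0)
  ⇒ phys 0x2055B  [2 reads]
#1 VA=0x21A674 (r,user):
  lvl0: tbl 0x19, slot 1 ⇒ 0x24007 (P1/RW1/US1/PS0)
  lvl1: tbl 0x24, slot 26 ⇒ 0x25007 (P1/RW1/US1/PS0)
  ⇒ phys 0x25674  [2 reads]

Access #0 PA: 0x2055B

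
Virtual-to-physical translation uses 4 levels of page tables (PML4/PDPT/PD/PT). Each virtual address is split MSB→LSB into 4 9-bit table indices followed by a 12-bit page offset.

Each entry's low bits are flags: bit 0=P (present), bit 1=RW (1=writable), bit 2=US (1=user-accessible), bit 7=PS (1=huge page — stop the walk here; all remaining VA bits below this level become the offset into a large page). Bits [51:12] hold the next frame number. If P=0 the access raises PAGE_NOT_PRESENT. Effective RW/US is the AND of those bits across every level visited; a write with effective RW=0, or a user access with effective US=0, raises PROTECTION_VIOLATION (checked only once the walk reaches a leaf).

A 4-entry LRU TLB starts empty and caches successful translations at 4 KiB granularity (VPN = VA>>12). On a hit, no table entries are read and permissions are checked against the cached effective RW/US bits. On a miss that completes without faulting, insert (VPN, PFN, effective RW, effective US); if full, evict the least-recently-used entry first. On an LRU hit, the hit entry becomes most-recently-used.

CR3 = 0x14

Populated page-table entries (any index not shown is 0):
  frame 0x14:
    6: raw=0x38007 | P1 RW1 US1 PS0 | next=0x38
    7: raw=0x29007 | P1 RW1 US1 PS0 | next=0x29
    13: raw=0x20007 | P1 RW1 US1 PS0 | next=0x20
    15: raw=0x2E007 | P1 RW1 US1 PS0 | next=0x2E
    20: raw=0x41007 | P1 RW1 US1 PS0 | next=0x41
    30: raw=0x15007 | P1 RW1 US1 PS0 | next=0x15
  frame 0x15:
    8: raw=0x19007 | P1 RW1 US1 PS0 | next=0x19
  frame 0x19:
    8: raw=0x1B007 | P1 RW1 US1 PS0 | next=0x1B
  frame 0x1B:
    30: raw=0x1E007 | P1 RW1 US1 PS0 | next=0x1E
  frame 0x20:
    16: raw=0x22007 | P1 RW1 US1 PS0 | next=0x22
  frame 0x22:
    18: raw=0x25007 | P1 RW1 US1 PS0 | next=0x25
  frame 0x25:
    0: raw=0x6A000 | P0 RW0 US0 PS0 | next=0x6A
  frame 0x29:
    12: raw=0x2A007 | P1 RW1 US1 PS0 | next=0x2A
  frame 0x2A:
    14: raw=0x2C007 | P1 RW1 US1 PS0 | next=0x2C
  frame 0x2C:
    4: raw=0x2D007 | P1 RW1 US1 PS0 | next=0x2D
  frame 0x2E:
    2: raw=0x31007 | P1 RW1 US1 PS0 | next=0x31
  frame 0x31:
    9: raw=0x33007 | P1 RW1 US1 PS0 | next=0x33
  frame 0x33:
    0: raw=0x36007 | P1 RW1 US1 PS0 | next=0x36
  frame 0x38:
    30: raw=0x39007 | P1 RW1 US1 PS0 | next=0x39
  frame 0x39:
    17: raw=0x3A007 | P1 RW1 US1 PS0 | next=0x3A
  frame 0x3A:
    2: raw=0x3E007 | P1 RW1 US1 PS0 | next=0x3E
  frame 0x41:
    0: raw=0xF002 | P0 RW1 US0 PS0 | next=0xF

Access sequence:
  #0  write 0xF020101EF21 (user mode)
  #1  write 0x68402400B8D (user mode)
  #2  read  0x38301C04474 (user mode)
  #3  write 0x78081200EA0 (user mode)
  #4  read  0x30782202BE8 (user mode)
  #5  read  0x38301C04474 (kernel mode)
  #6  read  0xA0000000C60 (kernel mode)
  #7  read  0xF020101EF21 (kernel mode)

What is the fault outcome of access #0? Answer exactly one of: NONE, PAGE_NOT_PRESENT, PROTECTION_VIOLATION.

Walk each access:
#0 VA=0xF020101EF21 (w,user):
  L0 @0x14[30] → 0x15007  P=1,RW=1,US=1,PS=0
  L1 @0x15[8] → 0x19007  P=1,RW=1,US=1,PS=0
  L2 @0x19[8] → 0x1B007  P=1,RW=1,US=1,PS=0
  L3 @0x1B[30] → 0x1E007  P=1,RW=1,US=1,PS=0
  ✓ 0x1EF21  — 4 lookups
#1 VA=0x68402400B8D (w,user):
  L0 @0x14[13] → 0x20007  P=1,RW=1,US=1,PS=0
  L1 @0x20[16] → 0x22007  P=1,RW=1,US=1,PS=0
  L2 @0x22[18] → 0x25007  P=1,RW=1,US=1,PS=0
  L3 @0x25[0] → 0x6A000  P=0,RW=0,US=0,PS=0
  → PAGE_NOT_PRESENT  (4 entries read)
#2 VA=0x38301C04474 (r,user):
  L0 @0x14[7] → 0x29007  P=1,RW=1,US=1,PS=0
  L1 @0x29[12] → 0x2A007  P=1,RW=1,US=1,PS=0
  L2 @0x2A[14] → 0x2C007  P=1,RW=1,US=1,PS=0
  L3 @0x2C[4] → 0x2D007  P=1,RW=1,US=1,PS=0
  ✓ 0x2D474  — 4 lookups
#3 VA=0x78081200EA0 (w,user):
  L0 @0x14[15] → 0x2E007  P=1,RW=1,US=1,PS=0
  L1 @0x2E[2] → 0x31007  P=1,RW=1,US=1,PS=0
  L2 @0x31[9] → 0x33007  P=1,RW=1,US=1,PS=0
  L3 @0x33[0] → 0x36007  P=1,RW=1,US=1,PS=0
  ✓ 0x36EA0  — 4 lookups
#4 VA=0x30782202BE8 (r,user):
  L0 @0x14[6] → 0x38007  P=1,RW=1,US=1,PS=0
  L1 @0x38[30] → 0x39007  P=1,RW=1,US=1,PS=0
  L2 @0x39[17] → 0x3A007  P=1,RW=1,US=1,PS=0
  L3 @0x3A[2] → 0x3E007  P=1,RW=1,US=1,PS=0
  ✓ 0x3EBE8  — 4 lookups
#5 VA=0x38301C04474 (r,kernel):
  TLB hit vpn=0x38301C04 → PA=0x2D474
#6 VA=0xA0000000C60 (r,kernel):
  L0 @0x14[20] → 0x41007  P=1,RW=1,US=1,PS=0
  L1 @0x41[0] → 0xF002  P=0,RW=1,US=0,PS=0
  → PAGE_NOT_PRESENT  (2 entries read)
#7 VA=0xF020101EF21 (r,kernel):
  TLB hit vpn=0xF020101E → PA=0x1EF21

Access #0 fault: NONE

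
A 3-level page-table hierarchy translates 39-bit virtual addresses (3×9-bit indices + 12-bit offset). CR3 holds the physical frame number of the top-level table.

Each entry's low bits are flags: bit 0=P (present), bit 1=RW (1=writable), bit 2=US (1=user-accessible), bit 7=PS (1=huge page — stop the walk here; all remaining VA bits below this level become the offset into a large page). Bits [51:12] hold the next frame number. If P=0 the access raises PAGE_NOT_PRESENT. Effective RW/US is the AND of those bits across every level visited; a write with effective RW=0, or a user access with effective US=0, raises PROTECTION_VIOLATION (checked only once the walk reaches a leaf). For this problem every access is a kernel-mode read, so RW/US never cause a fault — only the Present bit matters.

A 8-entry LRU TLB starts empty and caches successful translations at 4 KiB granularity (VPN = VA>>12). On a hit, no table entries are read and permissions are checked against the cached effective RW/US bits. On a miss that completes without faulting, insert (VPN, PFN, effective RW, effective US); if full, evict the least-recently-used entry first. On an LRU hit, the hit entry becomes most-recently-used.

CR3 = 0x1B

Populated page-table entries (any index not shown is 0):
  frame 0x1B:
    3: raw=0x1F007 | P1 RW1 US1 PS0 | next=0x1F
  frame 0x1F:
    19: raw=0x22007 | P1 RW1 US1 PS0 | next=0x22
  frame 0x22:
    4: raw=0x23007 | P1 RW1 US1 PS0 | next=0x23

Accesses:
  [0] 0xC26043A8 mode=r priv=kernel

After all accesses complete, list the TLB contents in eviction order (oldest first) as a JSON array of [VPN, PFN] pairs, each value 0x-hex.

Walk each access:
#0 VA=0xC26043A8 (r,kernel):
  L0 @0x1B[3] → 0x1F007  P=1,RW=1,US=1,PS=0
  L1 @0x1F[19] → 0x22007  P=1,RW=1,US=1,PS=0
  L2 @0x22[4] → 0x23007  P=1,RW=1,US=1,PS=0
  ⇒ phys 0x233A8  [3 reads]

TLB: [["0xC2604", "0x23"]]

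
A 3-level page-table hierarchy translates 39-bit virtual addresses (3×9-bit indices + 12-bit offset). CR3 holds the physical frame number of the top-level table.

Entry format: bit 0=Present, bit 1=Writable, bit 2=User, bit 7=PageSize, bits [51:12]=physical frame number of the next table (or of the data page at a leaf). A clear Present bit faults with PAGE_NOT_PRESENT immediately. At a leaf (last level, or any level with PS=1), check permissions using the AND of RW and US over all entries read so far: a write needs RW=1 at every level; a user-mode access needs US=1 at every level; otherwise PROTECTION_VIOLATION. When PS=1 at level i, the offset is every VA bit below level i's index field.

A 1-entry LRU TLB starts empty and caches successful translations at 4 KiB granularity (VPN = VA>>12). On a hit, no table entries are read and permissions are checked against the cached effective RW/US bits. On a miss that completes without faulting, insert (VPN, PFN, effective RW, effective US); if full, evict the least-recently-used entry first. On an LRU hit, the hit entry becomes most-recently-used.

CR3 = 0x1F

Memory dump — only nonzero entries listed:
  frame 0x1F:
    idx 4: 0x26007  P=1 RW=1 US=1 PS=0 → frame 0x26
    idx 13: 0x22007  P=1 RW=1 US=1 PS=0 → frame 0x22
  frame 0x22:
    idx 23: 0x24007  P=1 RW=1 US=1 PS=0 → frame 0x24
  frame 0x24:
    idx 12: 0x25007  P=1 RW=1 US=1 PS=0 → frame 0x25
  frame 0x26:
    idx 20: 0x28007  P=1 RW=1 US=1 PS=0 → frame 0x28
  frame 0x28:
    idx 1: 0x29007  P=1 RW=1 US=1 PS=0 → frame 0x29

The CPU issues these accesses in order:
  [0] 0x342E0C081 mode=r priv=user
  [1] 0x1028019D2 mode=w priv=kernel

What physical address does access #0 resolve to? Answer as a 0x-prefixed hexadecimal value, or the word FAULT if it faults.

Walk each access:
#0 VA=0x342E0C081 (r,user):
  L0: frame=0x1F idx=13 entry=0x22007 [P=1 RW=1 US=1 PS=0]
  L1: frame=0x22 idx=23 entry=0x24007 [P=1 RW=1 US=1 PS=0]
  L2: frame=0x24 idx=12 entry=0x25007 [P=1 RW=1 US=1 PS=0]
  ✓ 0x25081  — 3 lookups
#1 VA=0x1028019D2 (w,kernel):
  L0: frame=0x1F idx=4 entry=0x26007 [P=1 RW=1 US=1 PS=0]
  L1: frame=0x26 idx=20 entry=0x28007 [P=1 RW=1 US=1 PS=0]
  L2: frame=0x28 idx=1 entry=0x29007 [P=1 RW=1 US=1 PS=0]
  ✓ 0x299D2  — 3 lookups

Access #0 PA: 0x25081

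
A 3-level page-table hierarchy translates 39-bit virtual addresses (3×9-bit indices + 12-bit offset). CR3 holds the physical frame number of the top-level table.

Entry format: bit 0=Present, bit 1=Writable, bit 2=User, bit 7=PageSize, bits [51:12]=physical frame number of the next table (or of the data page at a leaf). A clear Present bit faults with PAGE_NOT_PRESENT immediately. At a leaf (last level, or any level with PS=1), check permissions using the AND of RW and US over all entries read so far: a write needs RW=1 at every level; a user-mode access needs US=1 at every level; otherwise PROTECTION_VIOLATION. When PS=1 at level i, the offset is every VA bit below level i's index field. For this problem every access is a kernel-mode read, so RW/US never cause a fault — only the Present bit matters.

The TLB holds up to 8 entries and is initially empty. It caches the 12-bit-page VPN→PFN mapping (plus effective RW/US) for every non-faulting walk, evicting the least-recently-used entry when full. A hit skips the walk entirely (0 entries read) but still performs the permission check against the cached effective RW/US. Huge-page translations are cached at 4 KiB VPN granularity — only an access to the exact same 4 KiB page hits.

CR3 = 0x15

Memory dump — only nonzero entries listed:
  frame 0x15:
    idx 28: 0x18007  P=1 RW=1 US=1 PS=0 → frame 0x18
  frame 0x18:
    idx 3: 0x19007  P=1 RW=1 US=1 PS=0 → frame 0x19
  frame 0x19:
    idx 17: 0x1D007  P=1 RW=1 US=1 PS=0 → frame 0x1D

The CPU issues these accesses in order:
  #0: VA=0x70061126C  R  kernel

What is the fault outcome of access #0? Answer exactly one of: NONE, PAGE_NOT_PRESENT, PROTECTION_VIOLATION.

Per-access translation:
#0 VA=0x70061126C (r,kernel):
  [0] read 0x15 idx=28: raw=0x18007 flags P=1 W=1 U=1 S=0
  [1] read 0x18 idx=3: raw=0x19007 flags P=1 W=1 U=1 S=0
  [2] read 0x19 idx=17: raw=0x1D007 flags P=1 W=1 U=1 S=0
  → PA=0x1D26C  (3 entries read)

Access #0 fault: NONE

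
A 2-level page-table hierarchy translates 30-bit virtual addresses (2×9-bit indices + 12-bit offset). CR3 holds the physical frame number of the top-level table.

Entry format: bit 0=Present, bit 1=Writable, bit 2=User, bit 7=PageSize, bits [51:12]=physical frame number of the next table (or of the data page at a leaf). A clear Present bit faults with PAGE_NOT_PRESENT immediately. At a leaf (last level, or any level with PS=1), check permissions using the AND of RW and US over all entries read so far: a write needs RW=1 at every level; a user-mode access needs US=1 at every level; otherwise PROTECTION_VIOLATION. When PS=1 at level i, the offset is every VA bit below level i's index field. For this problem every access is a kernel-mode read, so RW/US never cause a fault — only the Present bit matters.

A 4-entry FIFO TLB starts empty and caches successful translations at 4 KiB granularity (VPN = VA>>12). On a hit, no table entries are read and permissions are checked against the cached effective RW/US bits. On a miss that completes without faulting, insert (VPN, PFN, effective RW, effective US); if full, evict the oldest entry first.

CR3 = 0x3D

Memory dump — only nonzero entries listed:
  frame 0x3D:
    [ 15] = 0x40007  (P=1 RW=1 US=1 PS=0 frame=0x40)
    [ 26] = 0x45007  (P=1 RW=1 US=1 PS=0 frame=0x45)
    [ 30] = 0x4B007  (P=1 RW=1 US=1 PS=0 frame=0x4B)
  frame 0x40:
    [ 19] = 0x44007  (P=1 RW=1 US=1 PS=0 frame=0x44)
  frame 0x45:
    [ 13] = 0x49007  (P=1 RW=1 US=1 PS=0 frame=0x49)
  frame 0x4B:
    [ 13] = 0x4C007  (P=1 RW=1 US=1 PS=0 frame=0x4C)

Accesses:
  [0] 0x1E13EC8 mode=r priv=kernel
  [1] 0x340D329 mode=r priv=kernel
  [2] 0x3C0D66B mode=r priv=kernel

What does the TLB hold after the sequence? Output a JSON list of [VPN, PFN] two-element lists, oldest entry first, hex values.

Per-access translation:
#0 VA=0x1E13EC8 (r,kernel):
  lvl0: tbl 0x3D, slot 15 ⇒ 0x40007 (P1/RW1/US1/PS0)
  lvl1: tbl 0x40, slot 19 ⇒ 0x44007 (P1/RW1/US1/PS0)
  ⇒ phys 0x44EC8  [2 reads]
#1 VA=0x340D329 (r,kernel):
  lvl0: tbl 0x3D, slot 26 ⇒ 0x45007 (P1/RW1/US1/PS0)
  lvl1: tbl 0x45, slot 13 ⇒ 0x49007 (P1/RW1/US1/PS0)
  ⇒ phys 0x49329  [2 reads]
#2 VA=0x3C0D66B (r,kernel):
  lvl0: tbl 0x3D, slot 30 ⇒ 0x4B007 (P1/RW1/US1/PS0)
  lvl1: tbl 0x4B, slot 13 ⇒ 0x4C007 (P1/RW1/US1/PS0)
  ⇒ phys 0x4C66B  [2 reads]

TLB: [["0x1E13", "0x44"], ["0x340D", "0x49"], ["0x3C0D", "0x4C"]]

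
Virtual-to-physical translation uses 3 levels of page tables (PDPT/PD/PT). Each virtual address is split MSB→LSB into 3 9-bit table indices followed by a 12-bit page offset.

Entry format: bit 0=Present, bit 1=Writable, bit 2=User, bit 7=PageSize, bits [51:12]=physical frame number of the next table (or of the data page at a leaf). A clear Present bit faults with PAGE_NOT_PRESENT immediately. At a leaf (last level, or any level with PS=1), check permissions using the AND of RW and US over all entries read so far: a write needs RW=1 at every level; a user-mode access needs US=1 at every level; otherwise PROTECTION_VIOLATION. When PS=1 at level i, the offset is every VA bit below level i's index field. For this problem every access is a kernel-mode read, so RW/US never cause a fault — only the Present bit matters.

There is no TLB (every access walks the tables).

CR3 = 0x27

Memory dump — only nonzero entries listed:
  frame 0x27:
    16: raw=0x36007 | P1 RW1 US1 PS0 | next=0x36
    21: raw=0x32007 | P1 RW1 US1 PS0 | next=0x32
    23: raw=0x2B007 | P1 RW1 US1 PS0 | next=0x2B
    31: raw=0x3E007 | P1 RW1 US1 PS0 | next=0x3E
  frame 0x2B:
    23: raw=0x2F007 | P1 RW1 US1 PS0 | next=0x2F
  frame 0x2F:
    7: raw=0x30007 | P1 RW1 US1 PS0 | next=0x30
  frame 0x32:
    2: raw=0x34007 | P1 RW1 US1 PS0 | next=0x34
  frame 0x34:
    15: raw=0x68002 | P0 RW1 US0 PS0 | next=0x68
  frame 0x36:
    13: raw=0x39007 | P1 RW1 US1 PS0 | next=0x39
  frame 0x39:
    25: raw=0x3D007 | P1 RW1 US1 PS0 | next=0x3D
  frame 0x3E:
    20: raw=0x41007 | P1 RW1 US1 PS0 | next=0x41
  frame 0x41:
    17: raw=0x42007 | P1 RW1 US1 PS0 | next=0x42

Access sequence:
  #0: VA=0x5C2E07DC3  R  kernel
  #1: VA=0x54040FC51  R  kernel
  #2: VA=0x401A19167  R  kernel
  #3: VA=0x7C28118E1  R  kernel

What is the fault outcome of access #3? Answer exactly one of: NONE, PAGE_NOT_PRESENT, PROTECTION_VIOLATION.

Per-access translation:
#0 VA=0x5C2E07DC3 (r,kernel):
  lvl0: tbl 0x27, slot 23 ⇒ 0x2B007 (P1/RW1/US1/PS0)
  lvl1: tbl 0x2B, slot 23 ⇒ 0x2F007 (P1/RW1/US1/PS0)
  lvl2: tbl 0x2F, slot 7 ⇒ 0x30007 (P1/RW1/US1/PS0)
  ✓ 0x30DC3  — 3 lookups
#1 VA=0x54040FC51 (r,kernel):
  lvl0: tbl 0x27, slot 21 ⇒ 0x32007 (P1/RW1/US1/PS0)
  lvl1: tbl 0x32, slot 2 ⇒ 0x34007 (P1/RW1/US1/PS0)
  lvl2: tbl 0x34, slot 15 ⇒ 0x68002 (P0/RW1/US0/PS0)
  ⇒ fault: PAGE_NOT_PRESENT  — 3 lookups
#2 VA=0x401A19167 (r,kernel):
  lvl0: tbl 0x27, slot 16 ⇒ 0x36007 (P1/RW1/US1/PS0)
  lvl1: tbl 0x36, slot 13 ⇒ 0x39007 (P1/RW1/US1/PS0)
  lvl2: tbl 0x39, slot 25 ⇒ 0x3D007 (P1/RW1/US1/PS0)
  ✓ 0x3D167  — 3 lookups
#3 VA=0x7C28118E1 (r,kernel):
  lvl0: tbl 0x27, slot 31 ⇒ 0x3E007 (P1/RW1/US1/PS0)
  lvl1: tbl 0x3E, slot 20 ⇒ 0x41007 (P1/RW1/US1/PS0)
  lvl2: tbl 0x41, slot 17 ⇒ 0x42007 (P1/RW1/US1/PS0)
  ✓ 0x428E1  — 3 lookups

Access #3 fault: NONE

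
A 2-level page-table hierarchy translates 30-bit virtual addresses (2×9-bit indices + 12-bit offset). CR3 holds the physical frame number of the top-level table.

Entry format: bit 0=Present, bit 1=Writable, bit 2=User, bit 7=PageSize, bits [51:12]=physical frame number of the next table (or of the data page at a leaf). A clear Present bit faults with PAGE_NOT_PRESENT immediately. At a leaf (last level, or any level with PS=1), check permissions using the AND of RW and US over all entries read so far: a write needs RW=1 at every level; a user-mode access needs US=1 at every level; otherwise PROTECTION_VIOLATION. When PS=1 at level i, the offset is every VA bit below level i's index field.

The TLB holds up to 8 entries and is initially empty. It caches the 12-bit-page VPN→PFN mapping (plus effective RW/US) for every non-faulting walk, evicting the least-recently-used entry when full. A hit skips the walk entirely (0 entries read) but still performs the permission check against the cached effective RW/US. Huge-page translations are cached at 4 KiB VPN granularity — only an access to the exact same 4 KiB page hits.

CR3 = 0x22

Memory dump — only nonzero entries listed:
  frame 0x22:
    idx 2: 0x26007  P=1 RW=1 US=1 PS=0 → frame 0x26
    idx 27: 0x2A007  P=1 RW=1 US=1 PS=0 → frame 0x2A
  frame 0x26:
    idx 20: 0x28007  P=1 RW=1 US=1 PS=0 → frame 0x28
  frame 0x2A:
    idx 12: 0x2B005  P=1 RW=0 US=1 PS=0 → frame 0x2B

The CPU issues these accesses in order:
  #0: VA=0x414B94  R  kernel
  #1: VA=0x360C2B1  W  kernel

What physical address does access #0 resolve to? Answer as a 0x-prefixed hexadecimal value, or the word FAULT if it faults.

Trace:
#0 VA=0x414B94 (r,kernel):
  L0 @0x22[2] → 0x26007  P=1,RW=1,US=1,PS=0
  L1 @0x26[20] → 0x28007  P=1,RW=1,US=1,PS=0
  ✓ 0x28B94  — 2 lookups
#1 VA=0x360C2B1 (w,kernel):
  L0 @0x22[27] → 0x2A007  P=1,RW=1,US=1,PS=0
  L1 @0x2A[12] → 0x2B005  P=1,RW=0,US=1,PS=0
  → PROTECTION_VIOLATION  (2 entries read)

Access #0 PA: 0x28B94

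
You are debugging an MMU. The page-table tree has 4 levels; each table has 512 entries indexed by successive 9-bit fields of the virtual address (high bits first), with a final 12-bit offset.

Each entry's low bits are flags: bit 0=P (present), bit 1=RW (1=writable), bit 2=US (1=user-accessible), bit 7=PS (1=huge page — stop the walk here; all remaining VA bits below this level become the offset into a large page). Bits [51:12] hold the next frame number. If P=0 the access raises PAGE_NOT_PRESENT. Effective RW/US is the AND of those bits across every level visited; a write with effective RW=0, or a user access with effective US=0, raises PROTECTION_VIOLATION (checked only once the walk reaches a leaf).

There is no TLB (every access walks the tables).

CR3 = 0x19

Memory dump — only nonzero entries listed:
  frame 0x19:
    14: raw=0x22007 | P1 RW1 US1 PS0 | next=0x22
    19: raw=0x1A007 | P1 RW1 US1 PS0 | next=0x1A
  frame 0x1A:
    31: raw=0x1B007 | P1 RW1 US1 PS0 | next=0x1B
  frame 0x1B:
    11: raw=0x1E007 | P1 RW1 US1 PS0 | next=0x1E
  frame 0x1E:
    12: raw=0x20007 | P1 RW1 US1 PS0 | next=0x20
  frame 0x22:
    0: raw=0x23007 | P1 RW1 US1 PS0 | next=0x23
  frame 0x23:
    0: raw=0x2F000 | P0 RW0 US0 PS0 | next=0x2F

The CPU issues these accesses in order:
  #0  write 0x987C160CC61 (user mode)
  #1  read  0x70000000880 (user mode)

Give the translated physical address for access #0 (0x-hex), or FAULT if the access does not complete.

Per-access translation:
#0 VA=0x987C160CC61 (w,user):
  L0 @0x19[19] → 0x1A007  P=1,RW=1,US=1,PS=0
  L1 @0x1A[31] → 0x1B007  P=1,RW=1,US=1,PS=0
  L2 @0x1B[11] → 0x1E007  P=1,RW=1,US=1,PS=0
  L3 @0x1E[12] → 0x20007  P=1,RW=1,US=1,PS=0
  → PA=0x20C61  (4 entries read)
#1 VA=0x70000000880 (r,user):
  L0 @0x19[14] → 0x22007  P=1,RW=1,US=1,PS=0
  L1 @0x22[0] → 0x23007  P=1,RW=1,US=1,PS=0
  L2 @0x23[0] → 0x2F000  P=0,RW=0,US=0,PS=0
  ⇒ fault: PAGE_NOT_PRESENT  — 3 lookups

Access #0 PA: 0x20C61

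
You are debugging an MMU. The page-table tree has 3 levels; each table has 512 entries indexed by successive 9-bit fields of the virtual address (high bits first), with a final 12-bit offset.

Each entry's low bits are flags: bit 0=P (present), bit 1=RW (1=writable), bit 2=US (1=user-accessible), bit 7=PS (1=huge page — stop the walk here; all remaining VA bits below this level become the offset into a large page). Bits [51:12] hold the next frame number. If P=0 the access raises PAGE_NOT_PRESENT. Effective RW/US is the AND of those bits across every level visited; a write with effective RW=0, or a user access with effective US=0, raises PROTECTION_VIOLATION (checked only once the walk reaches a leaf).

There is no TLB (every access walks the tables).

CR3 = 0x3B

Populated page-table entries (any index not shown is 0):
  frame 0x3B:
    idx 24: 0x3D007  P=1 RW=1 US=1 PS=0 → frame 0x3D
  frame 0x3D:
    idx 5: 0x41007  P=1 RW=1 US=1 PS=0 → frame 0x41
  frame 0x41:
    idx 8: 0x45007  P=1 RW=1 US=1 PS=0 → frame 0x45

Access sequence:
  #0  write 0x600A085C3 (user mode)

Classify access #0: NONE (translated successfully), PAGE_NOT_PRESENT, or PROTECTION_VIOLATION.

Trace:
#0 VA=0x600A085C3 (w,user):
  L0: frame=0x3B idx=24 entry=0x3D007 [P=1 RW=1 US=1 PS=0]
  L1: frame=0x3D idx=5 entry=0x41007 [P=1 RW=1 US=1 PS=0]
  L2: frame=0x41 idx=8 entry=0x45007 [P=1 RW=1 US=1 PS=0]
  ✓ 0x455C3  — 3 lookups

Access #0 fault: NONE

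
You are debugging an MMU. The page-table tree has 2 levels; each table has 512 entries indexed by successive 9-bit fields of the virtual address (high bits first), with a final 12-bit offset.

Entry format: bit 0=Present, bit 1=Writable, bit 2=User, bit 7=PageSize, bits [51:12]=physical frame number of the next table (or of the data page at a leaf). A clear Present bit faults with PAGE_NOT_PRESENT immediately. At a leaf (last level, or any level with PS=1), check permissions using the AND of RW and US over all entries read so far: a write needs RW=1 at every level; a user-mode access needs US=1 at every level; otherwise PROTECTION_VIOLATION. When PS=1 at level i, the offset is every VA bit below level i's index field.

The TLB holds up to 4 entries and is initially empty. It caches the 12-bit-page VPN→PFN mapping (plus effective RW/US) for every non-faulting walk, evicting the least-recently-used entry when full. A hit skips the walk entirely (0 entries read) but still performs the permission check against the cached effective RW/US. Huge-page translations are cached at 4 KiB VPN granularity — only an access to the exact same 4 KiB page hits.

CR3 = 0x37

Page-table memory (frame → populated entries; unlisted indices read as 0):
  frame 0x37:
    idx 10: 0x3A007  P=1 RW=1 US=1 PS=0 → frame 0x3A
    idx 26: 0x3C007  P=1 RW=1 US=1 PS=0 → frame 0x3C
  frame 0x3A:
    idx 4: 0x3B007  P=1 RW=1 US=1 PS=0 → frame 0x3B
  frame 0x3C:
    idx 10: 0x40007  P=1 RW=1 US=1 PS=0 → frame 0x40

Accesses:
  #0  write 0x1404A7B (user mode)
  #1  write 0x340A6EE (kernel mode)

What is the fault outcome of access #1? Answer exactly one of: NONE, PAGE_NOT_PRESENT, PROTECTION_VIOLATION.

Per-access translation:
#0 VA=0x1404A7B (w,user):
  L0 @0x37[10] → 0x3A007  P=1,RW=1,US=1,PS=0
  L1 @0x3A[4] → 0x3B007  P=1,RW=1,US=1,PS=0
  → PA=0x3BA7B  (2 entries read)
#1 VA=0x340A6EE (w,kernel):
  L0 @0x37[26] → 0x3C007  P=1,RW=1,US=1,PS=0
  L1 @0x3C[10] → 0x40007  P=1,RW=1,US=1,PS=0
  → PA=0x406EE  (2 entries read)

Access #1 fault: NONE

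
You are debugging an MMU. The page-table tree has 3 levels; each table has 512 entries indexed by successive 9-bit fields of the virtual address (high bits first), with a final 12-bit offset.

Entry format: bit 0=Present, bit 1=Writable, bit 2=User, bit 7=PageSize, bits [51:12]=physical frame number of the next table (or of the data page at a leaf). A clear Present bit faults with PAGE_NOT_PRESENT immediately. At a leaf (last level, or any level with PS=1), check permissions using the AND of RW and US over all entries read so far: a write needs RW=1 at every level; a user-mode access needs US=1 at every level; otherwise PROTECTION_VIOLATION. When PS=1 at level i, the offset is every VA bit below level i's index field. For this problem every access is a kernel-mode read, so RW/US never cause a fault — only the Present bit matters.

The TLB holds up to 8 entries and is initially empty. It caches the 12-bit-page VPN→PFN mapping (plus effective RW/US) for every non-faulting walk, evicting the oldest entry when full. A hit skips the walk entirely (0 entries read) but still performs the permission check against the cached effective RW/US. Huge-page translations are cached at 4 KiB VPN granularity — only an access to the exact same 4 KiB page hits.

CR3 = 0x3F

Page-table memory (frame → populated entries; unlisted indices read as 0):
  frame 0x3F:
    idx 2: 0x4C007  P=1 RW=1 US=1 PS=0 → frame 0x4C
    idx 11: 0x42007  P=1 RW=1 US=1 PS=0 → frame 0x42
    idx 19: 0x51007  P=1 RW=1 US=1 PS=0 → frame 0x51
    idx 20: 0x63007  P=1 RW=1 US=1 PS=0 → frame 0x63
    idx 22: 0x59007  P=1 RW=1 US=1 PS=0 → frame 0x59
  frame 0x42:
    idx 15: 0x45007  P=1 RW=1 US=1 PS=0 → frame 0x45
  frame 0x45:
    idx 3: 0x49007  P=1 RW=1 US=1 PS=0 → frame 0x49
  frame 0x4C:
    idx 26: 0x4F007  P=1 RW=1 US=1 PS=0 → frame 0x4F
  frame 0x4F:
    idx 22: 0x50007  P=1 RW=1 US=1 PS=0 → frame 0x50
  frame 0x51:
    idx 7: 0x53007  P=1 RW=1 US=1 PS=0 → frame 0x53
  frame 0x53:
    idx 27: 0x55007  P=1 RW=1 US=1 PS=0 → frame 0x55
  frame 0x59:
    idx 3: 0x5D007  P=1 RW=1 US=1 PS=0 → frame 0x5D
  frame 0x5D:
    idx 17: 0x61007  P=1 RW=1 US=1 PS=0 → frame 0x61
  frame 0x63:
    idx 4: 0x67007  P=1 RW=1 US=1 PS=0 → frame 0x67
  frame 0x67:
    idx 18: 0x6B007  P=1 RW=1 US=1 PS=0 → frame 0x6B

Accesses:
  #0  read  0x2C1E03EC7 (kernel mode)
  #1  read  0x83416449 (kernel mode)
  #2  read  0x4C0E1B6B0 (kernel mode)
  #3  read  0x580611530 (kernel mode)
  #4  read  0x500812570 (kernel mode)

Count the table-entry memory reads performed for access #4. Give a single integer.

Per-access translation:
#0 VA=0x2C1E03EC7 (r,kernel):
  L0 @0x3F[11] → 0x42007  P=1,RW=1,US=1,PS=0
  L1 @0x42[15] → 0x45007  P=1,RW=1,US=1,PS=0
  L2 @0x45[3] → 0x49007  P=1,RW=1,US=1,PS=0
  → PA=0x49EC7  (3 entries read)
#1 VA=0x83416449 (r,kernel):
  L0 @0x3F[2] → 0x4C007  P=1,RW=1,US=1,PS=0
  L1 @0x4C[26] → 0x4F007  P=1,RW=1,US=1,PS=0
  L2 @0x4F[22] → 0x50007  P=1,RW=1,US=1,PS=0
  → PA=0x50449  (3 entries read)
#2 VA=0x4C0E1B6B0 (r,kernel):
  L0 @0x3F[19] → 0x51007  P=1,RW=1,US=1,PS=0
  L1 @0x51[7] → 0x53007  P=1,RW=1,US=1,PS=0
  L2 @0x53[27] → 0x55007  P=1,RW=1,US=1,PS=0
  → PA=0x556B0  (3 entries read)
#3 VA=0x580611530 (r,kernel):
  L0 @0x3F[22] → 0x59007  P=1,RW=1,US=1,PS=0
  L1 @0x59[3] → 0x5D007  P=1,RW=1,US=1,PS=0
  L2 @0x5D[17] → 0x61007  P=1,RW=1,US=1,PS=0
  → PA=0x61530  (3 entries read)
#4 VA=0x500812570 (r,kernel):
  L0 @0x3F[20] → 0x63007  P=1,RW=1,US=1,PS=0
  L1 @0x63[4] → 0x67007  P=1,RW=1,US=1,PS=0
  L2 @0x67[18] → 0x6B007  P=1,RW=1,US=1,PS=0
  → PA=0x6B570  (3 entries read)

Entries read for #4: 3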